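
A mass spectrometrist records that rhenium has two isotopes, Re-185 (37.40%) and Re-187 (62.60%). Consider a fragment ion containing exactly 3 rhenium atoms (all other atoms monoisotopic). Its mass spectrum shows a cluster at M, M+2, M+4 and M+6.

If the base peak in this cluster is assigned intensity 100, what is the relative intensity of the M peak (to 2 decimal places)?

11.90

Term probabilities: M 0.0523, M+2 0.2627, M+4 0.4397, M+6 0.2453. Base peak = M+4.
P(M+4) = C(3,2) × 0.3740^1 × 0.6260^2 = 3 × 0.3740 × 0.391876 = 0.439685 (base)
P(M) = C(3,0) × 0.3740^3 × 0.6260^0 = 1 × 0.05231362 × 1.0000 = 0.052314
Relative intensity = 0.052314 / 0.439685 × 100 = 11.90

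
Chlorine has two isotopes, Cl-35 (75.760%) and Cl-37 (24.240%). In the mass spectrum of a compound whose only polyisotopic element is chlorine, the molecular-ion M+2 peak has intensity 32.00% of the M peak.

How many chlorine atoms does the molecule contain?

With n Cl atoms, P(M+2)/P(M) = C(n,1)·p^(n−1)q / p^n = n·q/p = n · 0.24240/0.75760.
n = 0.3200 × 0.75760/0.24240 = 1.00 ≈ 1

1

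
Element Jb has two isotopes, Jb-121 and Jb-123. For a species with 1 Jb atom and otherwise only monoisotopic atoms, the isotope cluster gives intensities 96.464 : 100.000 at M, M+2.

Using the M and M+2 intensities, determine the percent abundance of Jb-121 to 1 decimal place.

Write p for the Jb-121 fraction. I(M+2)/I(M) = [C(1,1)·p^0·(1−p)] / p^1 = 1·(1−p)/p = 100.000/96.464 = 1.0367
(1−p)/p = 1.0367/1 = 1.0367  ⇒  p = 1/(1 + 1.0367) = 0.4910
Jb-121: 49.1%, Jb-123: 50.9%.

49.1%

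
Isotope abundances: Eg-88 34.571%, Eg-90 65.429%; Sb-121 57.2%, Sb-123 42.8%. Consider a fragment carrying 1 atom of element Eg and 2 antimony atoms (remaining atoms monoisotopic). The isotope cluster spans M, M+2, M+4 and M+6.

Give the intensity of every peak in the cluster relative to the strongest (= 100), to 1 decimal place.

29.5 : 99.9 : 100.0 : 31.2

Element Eg pattern (n=1): 0.34571 : 0.65429
Antimony pattern (n=2): 0.327184 : 0.489632 : 0.183184
Convolve the two distributions (both contribute in 2-u steps):
  M: 0.34571×0.327184 = 0.113111
  M+2: 0.34571×0.489632 + 0.65429×0.327184 = 0.383344
  M+4: 0.34571×0.183184 + 0.65429×0.489632 = 0.383690
  M+6: 0.65429×0.183184 = 0.119855
Scale to base peak (0.383690) = 100: 29.5 : 99.9 : 100.0 : 31.2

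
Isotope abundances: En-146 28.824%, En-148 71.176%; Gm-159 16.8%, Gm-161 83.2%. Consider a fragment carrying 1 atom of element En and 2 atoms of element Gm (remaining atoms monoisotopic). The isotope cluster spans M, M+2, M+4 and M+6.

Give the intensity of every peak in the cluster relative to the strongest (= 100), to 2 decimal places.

1.65 : 20.43 : 80.88 : 100.00

Element En pattern (n=1): 0.28824 : 0.71176
Element Gm pattern (n=2): 0.028224 : 0.279552 : 0.692224
Convolve the two distributions (both contribute in 2-u steps):
  M: 0.28824×0.028224 = 0.008135
  M+2: 0.28824×0.279552 + 0.71176×0.028224 = 0.100667
  M+4: 0.28824×0.692224 + 0.71176×0.279552 = 0.398501
  M+6: 0.71176×0.692224 = 0.492697
Scale to base peak (0.492697) = 100: 1.65 : 20.43 : 80.88 : 100.00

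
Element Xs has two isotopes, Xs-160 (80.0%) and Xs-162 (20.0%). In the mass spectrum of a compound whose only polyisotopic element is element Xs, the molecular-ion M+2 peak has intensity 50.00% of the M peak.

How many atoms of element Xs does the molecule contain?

For n independent Xs atoms, I(M+2)/I(M) = n · (abundance Xs-162) / (abundance Xs-160) = n · 0.200/0.800.
n = 0.5000 × 0.800/0.200 = 2.00 ≈ 2

2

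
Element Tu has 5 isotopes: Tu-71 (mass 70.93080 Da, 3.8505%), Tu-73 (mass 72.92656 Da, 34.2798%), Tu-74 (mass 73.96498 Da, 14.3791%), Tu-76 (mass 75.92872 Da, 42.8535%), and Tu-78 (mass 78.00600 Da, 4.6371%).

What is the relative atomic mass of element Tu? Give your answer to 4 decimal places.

Average mass = Σ (abundance × isotope mass) = 0.038505 × 70.93080 + 0.342798 × 72.92656 + 0.143791 × 73.96498 + 0.428535 × 75.92872 + 0.046371 × 78.00600
= 2.731190 + 24.999079 + 10.635498 + 32.538114 + 3.617216 = 74.521097 Da

74.5211 Da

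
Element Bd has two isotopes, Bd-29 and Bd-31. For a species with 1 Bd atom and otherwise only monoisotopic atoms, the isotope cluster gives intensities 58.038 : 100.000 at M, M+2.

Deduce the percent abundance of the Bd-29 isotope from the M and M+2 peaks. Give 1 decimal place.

If p is the fraction of Bd that is Bd-29, then I(M+2)/I(M) = [C(1,1)·p^0·(1−p)] / p^1 = 1·(1−p)/p = 100.000/58.038 = 1.7230
(1−p)/p = 1.7230/1 = 1.7230  ⇒  p = 1/(1 + 1.7230) = 0.3672
Bd-29: 36.7%, Bd-31: 63.3%.

36.7%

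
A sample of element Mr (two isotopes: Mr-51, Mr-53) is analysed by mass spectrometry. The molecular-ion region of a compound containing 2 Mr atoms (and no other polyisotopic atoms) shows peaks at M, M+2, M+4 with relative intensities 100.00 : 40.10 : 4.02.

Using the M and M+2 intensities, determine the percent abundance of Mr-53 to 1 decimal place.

16.7%

Write p for the Mr-51 fraction. I(M+2)/I(M) = [C(2,1)·p^1·(1−p)] / p^2 = 2·(1−p)/p = 40.10/100.00 = 0.4010
(1−p)/p = 0.4010/2 = 0.2005  ⇒  p = 1/(1 + 0.2005) = 0.8330
Mr-51: 83.3%, Mr-53: 16.7%.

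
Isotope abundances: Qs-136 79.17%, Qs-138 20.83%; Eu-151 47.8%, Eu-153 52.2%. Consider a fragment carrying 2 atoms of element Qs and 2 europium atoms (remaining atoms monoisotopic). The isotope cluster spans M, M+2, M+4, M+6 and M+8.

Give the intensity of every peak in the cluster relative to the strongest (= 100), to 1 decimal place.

Element Qs pattern (n=2): 0.62678889 : 0.32982222 : 0.04338889
Europium pattern (n=2): 0.228484 : 0.499032 : 0.272484
Convolve the two distributions (both contribute in 2-u steps):
  M: 0.62678889×0.228484 = 0.143211
  M+2: 0.62678889×0.499032 + 0.32982222×0.228484 = 0.388147
  M+4: 0.62678889×0.272484 + 0.32982222×0.499032 + 0.04338889×0.228484 = 0.345295
  M+6: 0.32982222×0.272484 + 0.04338889×0.499032 = 0.111524
  M+8: 0.04338889×0.272484 = 0.011823
Scale to base peak (0.388147) = 100: 36.9 : 100.0 : 89.0 : 28.7 : 3.0

36.9 : 100.0 : 89.0 : 28.7 : 3.0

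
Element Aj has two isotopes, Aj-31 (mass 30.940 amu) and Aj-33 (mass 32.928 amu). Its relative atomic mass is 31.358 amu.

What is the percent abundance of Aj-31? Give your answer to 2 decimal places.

With x = fraction of Aj-31 (so Aj-33 is 1 − x):
30.940·x + 32.928·(1 − x) = 31.358
(30.940 − 32.928)·x = 31.358 − 32.928
x = -1.570 / -1.988 = 0.78974 → 78.97% Aj-31, 21.03% Aj-33.

78.97%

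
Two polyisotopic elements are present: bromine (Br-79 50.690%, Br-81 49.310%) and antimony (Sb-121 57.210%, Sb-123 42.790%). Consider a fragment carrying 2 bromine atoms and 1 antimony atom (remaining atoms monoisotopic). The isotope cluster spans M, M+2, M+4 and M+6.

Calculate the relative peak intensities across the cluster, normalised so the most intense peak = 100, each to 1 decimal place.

37.1 : 100.0 : 89.2 : 26.3

Bromine pattern (n=2): 0.25694761 : 0.49990478 : 0.24314761
Antimony pattern (n=1): 0.5721 : 0.4279
Convolve the two distributions (both contribute in 2-u steps):
  M: 0.25694761×0.5721 = 0.147000
  M+2: 0.25694761×0.4279 + 0.49990478×0.5721 = 0.395943
  M+4: 0.49990478×0.4279 + 0.24314761×0.5721 = 0.353014
  M+6: 0.24314761×0.4279 = 0.104043
Scale to base peak (0.395943) = 100: 37.1 : 100.0 : 89.2 : 26.3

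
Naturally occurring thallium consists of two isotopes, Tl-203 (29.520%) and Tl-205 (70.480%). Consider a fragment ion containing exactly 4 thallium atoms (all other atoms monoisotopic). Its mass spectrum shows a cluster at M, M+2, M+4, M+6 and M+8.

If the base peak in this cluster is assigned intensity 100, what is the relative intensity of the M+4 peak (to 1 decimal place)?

Binomial terms of (0.29520 + 0.70480)^4: M 0.0076, M+2 0.0725, M+4 0.2597, M+6 0.4134, M+8 0.2468 → M+6 is the base peak.
P(M+6) = C(4,3) × 0.29520^1 × 0.70480^3 = 4 × 0.2952 × 0.35010449 = 0.413403 (base)
P(M+4) = C(4,2) × 0.29520^2 × 0.70480^2 = 6 × 0.08714304 × 0.49674304 = 0.259726
Relative intensity = 0.259726 / 0.413403 × 100 = 62.8

62.8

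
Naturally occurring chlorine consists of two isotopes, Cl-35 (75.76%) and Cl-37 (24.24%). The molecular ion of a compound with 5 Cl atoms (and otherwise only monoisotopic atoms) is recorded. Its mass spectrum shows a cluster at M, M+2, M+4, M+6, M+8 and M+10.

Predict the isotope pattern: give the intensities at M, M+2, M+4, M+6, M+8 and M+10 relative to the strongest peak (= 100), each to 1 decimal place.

Expanding (0.7576 + 0.2424)^5:
P(M) = 0.7576^5 = 0.249574
P(M+2) = 5 × 0.7576^4 × 0.2424^1 = 0.399266
P(M+4) = 10 × 0.7576^3 × 0.2424^2 = 0.255497
P(M+6) = 10 × 0.7576^2 × 0.2424^3 = 0.081748
P(M+8) = 5 × 0.7576^1 × 0.2424^4 = 0.013078
P(M+10) = 0.2424^5 = 0.000837
The M+2 peak is largest (0.399266); scaling to 100 gives 62.5 : 100.0 : 64.0 : 20.5 : 3.3 : 0.2.

62.5 : 100.0 : 64.0 : 20.5 : 3.3 : 0.2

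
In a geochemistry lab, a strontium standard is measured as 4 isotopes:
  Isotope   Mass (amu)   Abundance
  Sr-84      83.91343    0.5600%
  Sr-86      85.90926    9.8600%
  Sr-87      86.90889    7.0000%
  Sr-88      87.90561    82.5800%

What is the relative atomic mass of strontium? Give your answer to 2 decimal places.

The abundance-weighted mean is 0.005600 × 83.91343 + 0.098600 × 85.90926 + 0.070000 × 86.90889 + 0.825800 × 87.90561
= 0.469915 + 8.470653 + 6.083622 + 72.592453 = 87.616643 amu

87.62 amu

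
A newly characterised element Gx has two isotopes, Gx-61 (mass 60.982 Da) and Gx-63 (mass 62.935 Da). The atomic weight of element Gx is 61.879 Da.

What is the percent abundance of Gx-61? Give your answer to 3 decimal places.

54.071%

With x = fraction of Gx-61 (so Gx-63 is 1 − x):
60.982·x + 62.935·(1 − x) = 61.879
(60.982 − 62.935)·x = 61.879 − 62.935
x = -1.056 / -1.953 = 0.54071 → 54.071% Gx-61, 45.929% Gx-63.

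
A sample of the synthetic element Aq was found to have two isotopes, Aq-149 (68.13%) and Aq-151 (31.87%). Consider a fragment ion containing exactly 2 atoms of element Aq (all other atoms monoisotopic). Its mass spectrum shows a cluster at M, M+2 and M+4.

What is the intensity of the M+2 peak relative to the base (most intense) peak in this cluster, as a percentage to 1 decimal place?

Term probabilities: M 0.4642, M+2 0.4343, M+4 0.1016. Base peak = M.
P(M) = C(2,0) × 0.6813^2 × 0.3187^0 = 1 × 0.46416969 × 1.0000 = 0.464170 (base)
P(M+2) = C(2,1) × 0.6813^1 × 0.3187^1 = 2 × 0.6813 × 0.3187 = 0.434261
Relative intensity = 0.434261 / 0.464170 × 100 = 93.6

93.6%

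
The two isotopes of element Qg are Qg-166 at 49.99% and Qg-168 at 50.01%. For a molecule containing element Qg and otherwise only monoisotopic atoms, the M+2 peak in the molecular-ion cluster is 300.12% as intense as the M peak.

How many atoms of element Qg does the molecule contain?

3

For n independent Qg atoms, I(M+2)/I(M) = n · (abundance Qg-168) / (abundance Qg-166) = n · 0.5001/0.4999.
n = 3.0012 × 0.4999/0.5001 = 3.00 ≈ 3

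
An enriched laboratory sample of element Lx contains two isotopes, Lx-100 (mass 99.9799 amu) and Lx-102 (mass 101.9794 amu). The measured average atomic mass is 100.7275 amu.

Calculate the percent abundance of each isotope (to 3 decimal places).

Let x be the fractional abundance of Lx-100; then Lx-102 has abundance 1 − x.
99.9799·x + 101.9794·(1 − x) = 100.7275
(99.9799 − 101.9794)·x = 100.7275 − 101.9794
x = -1.2519 / -1.9995 = 0.62611 → 62.611% Lx-100, 37.389% Lx-102.

Lx-100: 62.611%, Lx-102: 37.389%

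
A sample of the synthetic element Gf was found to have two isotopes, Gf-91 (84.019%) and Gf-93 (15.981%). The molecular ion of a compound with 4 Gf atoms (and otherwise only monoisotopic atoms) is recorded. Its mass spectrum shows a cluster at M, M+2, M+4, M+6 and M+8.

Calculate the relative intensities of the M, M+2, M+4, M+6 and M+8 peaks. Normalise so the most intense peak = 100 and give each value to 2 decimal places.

100.00 : 76.08 : 21.71 : 2.75 : 0.13

Each Gf atom is independently Gf-91 (p = 0.84019) or Gf-93 (q = 0.15981); the cluster is the binomial expansion (p + q)^4.
P(M) = 0.84019^4 = 0.498322
P(M+2) = 4 × 0.84019^3 × 0.15981^1 = 0.379137
P(M+4) = 6 × 0.84019^2 × 0.15981^2 = 0.108172
P(M+6) = 4 × 0.84019^1 × 0.15981^3 = 0.013717
P(M+8) = 0.15981^4 = 0.000652
The M peak is largest (0.498322); scaling to 100 gives 100.00 : 76.08 : 21.71 : 2.75 : 0.13.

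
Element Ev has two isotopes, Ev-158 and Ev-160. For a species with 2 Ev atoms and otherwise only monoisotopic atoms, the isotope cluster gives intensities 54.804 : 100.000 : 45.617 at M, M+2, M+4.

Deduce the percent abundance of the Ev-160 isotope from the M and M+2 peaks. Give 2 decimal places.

47.71%

If p is the fraction of Ev that is Ev-158, then I(M+2)/I(M) = [C(2,1)·p^1·(1−p)] / p^2 = 2·(1−p)/p = 100.000/54.804 = 1.8247
(1−p)/p = 1.8247/2 = 0.9123  ⇒  p = 1/(1 + 0.9123) = 0.5229
Ev-158: 52.29%, Ev-160: 47.71%.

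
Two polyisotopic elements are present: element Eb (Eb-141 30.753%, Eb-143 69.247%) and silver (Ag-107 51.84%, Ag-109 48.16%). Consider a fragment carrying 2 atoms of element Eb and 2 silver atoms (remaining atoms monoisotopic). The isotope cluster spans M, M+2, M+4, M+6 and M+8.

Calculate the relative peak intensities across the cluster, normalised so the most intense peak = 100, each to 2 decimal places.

Element Eb pattern (n=2): 0.0945747 : 0.4259106 : 0.4795147
Silver pattern (n=2): 0.26873856 : 0.49932288 : 0.23193856
Convolve the two distributions (both contribute in 2-u steps):
  M: 0.0945747×0.26873856 = 0.025416
  M+2: 0.0945747×0.49932288 + 0.4259106×0.26873856 = 0.161682
  M+4: 0.0945747×0.23193856 + 0.4259106×0.49932288 + 0.4795147×0.26873856 = 0.363467
  M+6: 0.4259106×0.23193856 + 0.4795147×0.49932288 = 0.338218
  M+8: 0.4795147×0.23193856 = 0.111218
Scale to base peak (0.363467) = 100: 6.99 : 44.48 : 100.00 : 93.05 : 30.60

6.99 : 44.48 : 100.00 : 93.05 : 30.60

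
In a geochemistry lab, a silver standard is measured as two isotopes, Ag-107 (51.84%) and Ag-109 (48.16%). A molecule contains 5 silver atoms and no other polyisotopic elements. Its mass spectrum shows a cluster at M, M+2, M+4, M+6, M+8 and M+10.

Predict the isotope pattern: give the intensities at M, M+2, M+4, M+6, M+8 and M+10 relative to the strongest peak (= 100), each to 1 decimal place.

Expanding (0.5184 + 0.4816)^5:
P(M) = 0.5184^5 = 0.037439
P(M+2) = 5 × 0.5184^4 × 0.4816^1 = 0.173907
P(M+4) = 10 × 0.5184^3 × 0.4816^2 = 0.323123
P(M+6) = 10 × 0.5184^2 × 0.4816^3 = 0.300185
P(M+8) = 5 × 0.5184^1 × 0.4816^4 = 0.139438
P(M+10) = 0.4816^5 = 0.025908
The M+4 peak is largest (0.323123); scaling to 100 gives 11.6 : 53.8 : 100.0 : 92.9 : 43.2 : 8.0.

11.6 : 53.8 : 100.0 : 92.9 : 43.2 : 8.0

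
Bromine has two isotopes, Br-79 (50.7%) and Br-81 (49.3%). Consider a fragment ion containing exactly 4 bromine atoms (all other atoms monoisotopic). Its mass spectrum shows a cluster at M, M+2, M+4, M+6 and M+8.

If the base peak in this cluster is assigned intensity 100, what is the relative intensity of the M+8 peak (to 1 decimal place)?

(0.507 + 0.493)^4 gives M 0.0661, M+2 0.2570, M+4 0.3749, M+6 0.2430, M+8 0.0591; the largest is M+4.
P(M+4) = C(4,2) × 0.507^2 × 0.493^2 = 6 × 0.257049 × 0.243049 = 0.374853 (base)
P(M+8) = C(4,4) × 0.507^0 × 0.493^4 = 1 × 1.0000 × 0.05907282 = 0.059073
Relative intensity = 0.059073 / 0.374853 × 100 = 15.8

15.8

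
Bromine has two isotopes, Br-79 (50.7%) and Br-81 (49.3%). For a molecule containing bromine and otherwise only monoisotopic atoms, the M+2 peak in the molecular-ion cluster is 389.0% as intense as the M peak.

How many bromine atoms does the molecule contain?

With n Br atoms, P(M+2)/P(M) = C(n,1)·p^(n−1)q / p^n = n·q/p = n · 0.493/0.507.
n = 3.890 × 0.507/0.493 = 4.00 ≈ 4

4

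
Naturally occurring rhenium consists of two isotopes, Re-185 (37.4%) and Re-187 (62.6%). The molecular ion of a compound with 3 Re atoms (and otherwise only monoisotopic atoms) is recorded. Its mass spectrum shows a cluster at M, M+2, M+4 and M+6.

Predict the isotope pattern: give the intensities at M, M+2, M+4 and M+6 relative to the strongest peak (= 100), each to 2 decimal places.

Expanding (0.374 + 0.626)^3:
P(M) = 0.374^3 = 0.052314
P(M+2) = 3 × 0.374^2 × 0.626^1 = 0.262687
P(M+4) = 3 × 0.374^1 × 0.626^2 = 0.439685
P(M+6) = 0.626^3 = 0.245314
The M+4 peak is largest (0.439685); scaling to 100 gives 11.90 : 59.74 : 100.00 : 55.79.

11.90 : 59.74 : 100.00 : 55.79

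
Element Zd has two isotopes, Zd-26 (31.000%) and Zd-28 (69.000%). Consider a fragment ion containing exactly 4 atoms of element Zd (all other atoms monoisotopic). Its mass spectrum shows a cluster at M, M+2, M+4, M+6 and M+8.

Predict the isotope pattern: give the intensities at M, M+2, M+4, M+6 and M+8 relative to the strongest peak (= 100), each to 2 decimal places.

2.27 : 20.18 : 67.39 : 100.00 : 55.65

Expanding (0.31000 + 0.69000)^4:
P(M) = 0.31000^4 = 0.009235
P(M+2) = 4 × 0.31000^3 × 0.69000^1 = 0.082223
P(M+4) = 6 × 0.31000^2 × 0.69000^2 = 0.274519
P(M+6) = 4 × 0.31000^1 × 0.69000^3 = 0.407351
P(M+8) = 0.69000^4 = 0.226671
The M+6 peak is largest (0.407351); scaling to 100 gives 2.27 : 20.18 : 67.39 : 100.00 : 55.65.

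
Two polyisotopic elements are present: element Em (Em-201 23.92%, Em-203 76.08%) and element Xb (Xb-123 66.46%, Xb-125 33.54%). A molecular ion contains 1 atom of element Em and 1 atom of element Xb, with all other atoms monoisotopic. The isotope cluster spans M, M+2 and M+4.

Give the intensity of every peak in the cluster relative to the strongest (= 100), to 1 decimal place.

Element Em pattern (n=1): 0.2392 : 0.7608
Element Xb pattern (n=1): 0.6646 : 0.3354
Convolve the two distributions (both contribute in 2-u steps):
  M: 0.2392×0.6646 = 0.158972
  M+2: 0.2392×0.3354 + 0.7608×0.6646 = 0.585855
  M+4: 0.7608×0.3354 = 0.255172
Scale to base peak (0.585855) = 100: 27.1 : 100.0 : 43.6

27.1 : 100.0 : 43.6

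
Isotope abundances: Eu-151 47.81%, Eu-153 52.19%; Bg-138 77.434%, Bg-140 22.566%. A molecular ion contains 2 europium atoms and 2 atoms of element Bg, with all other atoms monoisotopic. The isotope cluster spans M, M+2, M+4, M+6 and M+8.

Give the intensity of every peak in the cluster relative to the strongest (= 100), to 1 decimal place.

36.2 : 100.0 : 92.2 : 31.8 : 3.7

Europium pattern (n=2): 0.22857961 : 0.49904078 : 0.27237961
Element Bg pattern (n=2): 0.59960244 : 0.34947513 : 0.05092244
Convolve the two distributions (both contribute in 2-u steps):
  M: 0.22857961×0.59960244 = 0.137057
  M+2: 0.22857961×0.34947513 + 0.49904078×0.59960244 = 0.379109
  M+4: 0.22857961×0.05092244 + 0.49904078×0.34947513 + 0.27237961×0.59960244 = 0.349362
  M+6: 0.49904078×0.05092244 + 0.27237961×0.34947513 = 0.120602
  M+8: 0.27237961×0.05092244 = 0.013870
Scale to base peak (0.379109) = 100: 36.2 : 100.0 : 92.2 : 31.8 : 3.7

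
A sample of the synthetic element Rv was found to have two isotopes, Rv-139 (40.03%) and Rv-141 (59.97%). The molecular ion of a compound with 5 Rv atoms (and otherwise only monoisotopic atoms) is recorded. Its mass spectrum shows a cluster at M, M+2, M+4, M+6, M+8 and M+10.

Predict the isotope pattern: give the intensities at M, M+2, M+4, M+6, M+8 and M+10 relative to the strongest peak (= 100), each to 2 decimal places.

Each Rv atom is independently Rv-139 (p = 0.4003) or Rv-141 (q = 0.5997); the cluster is the binomial expansion (p + q)^5.
P(M) = 0.4003^5 = 0.010278
P(M+2) = 5 × 0.4003^4 × 0.5997^1 = 0.076992
P(M+4) = 10 × 0.4003^3 × 0.5997^2 = 0.230688
P(M+6) = 10 × 0.4003^2 × 0.5997^3 = 0.345600
P(M+8) = 5 × 0.4003^1 × 0.5997^4 = 0.258876
P(M+10) = 0.5997^5 = 0.077566
The M+6 peak is largest (0.345600); scaling to 100 gives 2.97 : 22.28 : 66.75 : 100.00 : 74.91 : 22.44.

2.97 : 22.28 : 66.75 : 100.00 : 74.91 : 22.44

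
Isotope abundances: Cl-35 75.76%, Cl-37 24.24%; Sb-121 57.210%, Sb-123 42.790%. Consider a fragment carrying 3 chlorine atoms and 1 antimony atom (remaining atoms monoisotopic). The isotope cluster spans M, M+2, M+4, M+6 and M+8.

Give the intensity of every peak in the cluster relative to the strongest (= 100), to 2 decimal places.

Chlorine pattern (n=3): 0.4348304 : 0.41738208 : 0.13354464 : 0.01424288
Antimony pattern (n=1): 0.5721 : 0.4279
Convolve the two distributions (both contribute in 2-u steps):
  M: 0.4348304×0.5721 = 0.248766
  M+2: 0.4348304×0.4279 + 0.41738208×0.5721 = 0.424848
  M+4: 0.41738208×0.4279 + 0.13354464×0.5721 = 0.254999
  M+6: 0.13354464×0.4279 + 0.01424288×0.5721 = 0.065292
  M+8: 0.01424288×0.4279 = 0.006095
Scale to base peak (0.424848) = 100: 58.55 : 100.00 : 60.02 : 15.37 : 1.43

58.55 : 100.00 : 60.02 : 15.37 : 1.43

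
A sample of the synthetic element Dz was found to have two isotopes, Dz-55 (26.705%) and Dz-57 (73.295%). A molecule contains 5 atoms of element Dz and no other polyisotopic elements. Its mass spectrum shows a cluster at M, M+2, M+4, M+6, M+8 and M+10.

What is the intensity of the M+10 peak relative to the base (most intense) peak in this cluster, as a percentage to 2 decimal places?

(0.26705 + 0.73295)^5 gives M 0.0014, M+2 0.0186, M+4 0.1023, M+6 0.2808, M+8 0.3854, M+10 0.2115; the largest is M+8.
P(M+8) = C(5,4) × 0.26705^1 × 0.73295^4 = 5 × 0.26705 × 0.28860071 = 0.385354 (base)
P(M+10) = C(5,5) × 0.26705^0 × 0.73295^5 = 1 × 1.0000 × 0.21152989 = 0.211530
Relative intensity = 0.211530 / 0.385354 × 100 = 54.89

54.89%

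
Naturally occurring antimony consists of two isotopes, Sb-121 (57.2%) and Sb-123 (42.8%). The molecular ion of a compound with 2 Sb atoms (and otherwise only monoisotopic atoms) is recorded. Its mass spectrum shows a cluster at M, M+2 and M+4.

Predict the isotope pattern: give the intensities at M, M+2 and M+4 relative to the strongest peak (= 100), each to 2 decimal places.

Expanding (0.572 + 0.428)^2:
P(M) = 0.572^2 = 0.327184
P(M+2) = 2 × 0.572^1 × 0.428^1 = 0.489632
P(M+4) = 0.428^2 = 0.183184
The M+2 peak is largest (0.489632); scaling to 100 gives 66.82 : 100.00 : 37.41.

66.82 : 100.00 : 37.41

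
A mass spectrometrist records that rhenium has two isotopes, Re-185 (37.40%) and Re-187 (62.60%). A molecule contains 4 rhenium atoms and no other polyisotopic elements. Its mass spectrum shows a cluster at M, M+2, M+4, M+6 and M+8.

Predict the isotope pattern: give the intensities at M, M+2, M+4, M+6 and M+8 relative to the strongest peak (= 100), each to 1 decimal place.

The 4 Re atoms are independent, so intensities follow the terms of (0.3740 + 0.6260)^4.
P(M) = 0.3740^4 = 0.019565
P(M+2) = 4 × 0.3740^3 × 0.6260^1 = 0.130993
P(M+4) = 6 × 0.3740^2 × 0.6260^2 = 0.328884
P(M+6) = 4 × 0.3740^1 × 0.6260^3 = 0.366990
P(M+8) = 0.6260^4 = 0.153567
The M+6 peak is largest (0.366990); scaling to 100 gives 5.3 : 35.7 : 89.6 : 100.0 : 41.8.

5.3 : 35.7 : 89.6 : 100.0 : 41.8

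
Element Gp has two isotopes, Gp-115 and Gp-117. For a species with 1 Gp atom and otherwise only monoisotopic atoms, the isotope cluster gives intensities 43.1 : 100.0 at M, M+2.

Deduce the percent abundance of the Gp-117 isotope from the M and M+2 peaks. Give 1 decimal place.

If p is the fraction of Gp that is Gp-115, then I(M+2)/I(M) = [C(1,1)·p^0·(1−p)] / p^1 = 1·(1−p)/p = 100.0/43.1 = 2.3202
(1−p)/p = 2.3202/1 = 2.3202  ⇒  p = 1/(1 + 2.3202) = 0.3012
Gp-115: 30.1%, Gp-117: 69.9%.

69.9%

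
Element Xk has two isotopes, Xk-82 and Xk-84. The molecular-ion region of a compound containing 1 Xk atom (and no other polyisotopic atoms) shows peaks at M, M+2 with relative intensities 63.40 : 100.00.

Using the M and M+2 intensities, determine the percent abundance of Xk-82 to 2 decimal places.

Let p = fractional abundance of Xk-82. I(M+2)/I(M) = [C(1,1)·p^0·(1−p)] / p^1 = 1·(1−p)/p = 100.00/63.40 = 1.5773
(1−p)/p = 1.5773/1 = 1.5773  ⇒  p = 1/(1 + 1.5773) = 0.3880
Xk-82: 38.80%, Xk-84: 61.20%.

38.80%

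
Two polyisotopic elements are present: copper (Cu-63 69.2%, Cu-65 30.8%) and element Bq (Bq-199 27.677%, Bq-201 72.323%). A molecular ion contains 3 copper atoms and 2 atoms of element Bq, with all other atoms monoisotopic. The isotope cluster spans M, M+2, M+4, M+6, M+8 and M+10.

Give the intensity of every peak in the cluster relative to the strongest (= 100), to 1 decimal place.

6.9 : 45.6 : 100.0 : 85.5 : 31.4 : 4.2

Copper pattern (n=3): 0.33137389 : 0.44247034 : 0.19693766 : 0.02921811
Element Bq pattern (n=2): 0.07660163 : 0.40033673 : 0.52306163
Convolve the two distributions (both contribute in 2-u steps):
  M: 0.33137389×0.07660163 = 0.025384
  M+2: 0.33137389×0.40033673 + 0.44247034×0.07660163 = 0.166555
  M+4: 0.33137389×0.52306163 + 0.44247034×0.40033673 + 0.19693766×0.07660163 = 0.365552
  M+6: 0.44247034×0.52306163 + 0.19693766×0.40033673 + 0.02921811×0.07660163 = 0.312519
  M+8: 0.19693766×0.52306163 + 0.02921811×0.40033673 = 0.114708
  M+10: 0.02921811×0.52306163 = 0.015283
Scale to base peak (0.365552) = 100: 6.9 : 45.6 : 100.0 : 85.5 : 31.4 : 4.2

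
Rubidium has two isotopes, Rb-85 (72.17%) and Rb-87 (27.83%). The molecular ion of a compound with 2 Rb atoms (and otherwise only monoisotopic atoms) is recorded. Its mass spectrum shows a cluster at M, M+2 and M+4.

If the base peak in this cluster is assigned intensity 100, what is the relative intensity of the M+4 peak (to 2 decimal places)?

14.87

Binomial terms of (0.7217 + 0.2783)^2: M 0.5209, M+2 0.4017, M+4 0.0775 → M is the base peak.
P(M) = C(2,0) × 0.7217^2 × 0.2783^0 = 1 × 0.52085089 × 1.0000 = 0.520851 (base)
P(M+4) = C(2,2) × 0.7217^0 × 0.2783^2 = 1 × 1.0000 × 0.07745089 = 0.077451
Relative intensity = 0.077451 / 0.520851 × 100 = 14.87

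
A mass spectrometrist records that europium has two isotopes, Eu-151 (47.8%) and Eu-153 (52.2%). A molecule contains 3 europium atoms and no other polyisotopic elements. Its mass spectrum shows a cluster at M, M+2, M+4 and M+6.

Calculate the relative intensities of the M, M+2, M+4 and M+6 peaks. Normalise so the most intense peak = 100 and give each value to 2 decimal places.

27.95 : 91.57 : 100.00 : 36.40

The 3 Eu atoms are independent, so intensities follow the terms of (0.478 + 0.522)^3.
P(M) = 0.478^3 = 0.109215
P(M+2) = 3 × 0.478^2 × 0.522^1 = 0.357806
P(M+4) = 3 × 0.478^1 × 0.522^2 = 0.390742
P(M+6) = 0.522^3 = 0.142237
The M+4 peak is largest (0.390742); scaling to 100 gives 27.95 : 91.57 : 100.00 : 36.40.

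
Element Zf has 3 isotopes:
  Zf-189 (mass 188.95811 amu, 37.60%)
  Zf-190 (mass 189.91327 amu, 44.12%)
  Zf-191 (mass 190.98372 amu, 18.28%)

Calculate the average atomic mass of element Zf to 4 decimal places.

189.7498 amu

Average mass = Σ (abundance × isotope mass) = 0.3760 × 188.95811 + 0.4412 × 189.91327 + 0.1828 × 190.98372
= 71.048249 + 83.789735 + 34.911824 = 189.749808 amu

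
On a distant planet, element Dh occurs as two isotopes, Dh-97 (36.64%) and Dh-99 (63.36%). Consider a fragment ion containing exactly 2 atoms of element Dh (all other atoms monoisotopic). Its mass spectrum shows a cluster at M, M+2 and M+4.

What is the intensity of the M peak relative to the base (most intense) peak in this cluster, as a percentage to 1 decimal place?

Term probabilities: M 0.1342, M+2 0.4643, M+4 0.4014. Base peak = M+2.
P(M+2) = C(2,1) × 0.3664^1 × 0.6336^1 = 2 × 0.3664 × 0.6336 = 0.464302 (base)
P(M) = C(2,0) × 0.3664^2 × 0.6336^0 = 1 × 0.13424896 × 1.0000 = 0.134249
Relative intensity = 0.134249 / 0.464302 × 100 = 28.9

28.9%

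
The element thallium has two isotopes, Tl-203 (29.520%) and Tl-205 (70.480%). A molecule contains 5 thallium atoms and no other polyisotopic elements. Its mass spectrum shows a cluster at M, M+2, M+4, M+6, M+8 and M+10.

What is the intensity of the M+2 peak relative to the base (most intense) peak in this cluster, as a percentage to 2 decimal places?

7.35%

Binomial terms of (0.29520 + 0.70480)^5: M 0.0022, M+2 0.0268, M+4 0.1278, M+6 0.3051, M+8 0.3642, M+10 0.1739 → M+8 is the base peak.
P(M+8) = C(5,4) × 0.29520^1 × 0.70480^4 = 5 × 0.2952 × 0.24675365 = 0.364208 (base)
P(M+2) = C(5,1) × 0.29520^4 × 0.70480^1 = 5 × 0.00759391 × 0.7048 = 0.026761
Relative intensity = 0.026761 / 0.364208 × 100 = 7.35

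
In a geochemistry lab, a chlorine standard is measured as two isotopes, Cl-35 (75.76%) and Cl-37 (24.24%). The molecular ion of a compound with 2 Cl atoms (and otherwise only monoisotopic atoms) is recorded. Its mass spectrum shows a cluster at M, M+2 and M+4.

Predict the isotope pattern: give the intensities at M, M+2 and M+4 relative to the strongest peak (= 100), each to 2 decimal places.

The 2 Cl atoms are independent, so intensities follow the terms of (0.7576 + 0.2424)^2.
P(M) = 0.7576^2 = 0.573958
P(M+2) = 2 × 0.7576^1 × 0.2424^1 = 0.367284
P(M+4) = 0.2424^2 = 0.058758
The M peak is largest (0.573958); scaling to 100 gives 100.00 : 63.99 : 10.24.

100.00 : 63.99 : 10.24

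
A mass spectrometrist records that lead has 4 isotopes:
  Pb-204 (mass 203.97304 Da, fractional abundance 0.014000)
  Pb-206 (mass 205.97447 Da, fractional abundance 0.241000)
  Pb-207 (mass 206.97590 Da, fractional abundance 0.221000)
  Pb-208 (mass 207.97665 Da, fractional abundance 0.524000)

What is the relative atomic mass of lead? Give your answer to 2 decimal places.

207.22 Da

Average mass = Σ (abundance × isotope mass) = 0.014000 × 203.97304 + 0.241000 × 205.97447 + 0.221000 × 206.97590 + 0.524000 × 207.97665
= 2.855623 + 49.639847 + 45.741674 + 108.979765 = 207.216909 Da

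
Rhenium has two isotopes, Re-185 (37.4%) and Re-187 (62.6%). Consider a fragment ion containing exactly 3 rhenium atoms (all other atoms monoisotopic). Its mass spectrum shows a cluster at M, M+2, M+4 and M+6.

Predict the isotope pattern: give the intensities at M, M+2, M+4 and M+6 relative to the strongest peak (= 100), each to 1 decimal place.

Expanding (0.374 + 0.626)^3:
P(M) = 0.374^3 = 0.052314
P(M+2) = 3 × 0.374^2 × 0.626^1 = 0.262687
P(M+4) = 3 × 0.374^1 × 0.626^2 = 0.439685
P(M+6) = 0.626^3 = 0.245314
The M+4 peak is largest (0.439685); scaling to 100 gives 11.9 : 59.7 : 100.0 : 55.8.

11.9 : 59.7 : 100.0 : 55.8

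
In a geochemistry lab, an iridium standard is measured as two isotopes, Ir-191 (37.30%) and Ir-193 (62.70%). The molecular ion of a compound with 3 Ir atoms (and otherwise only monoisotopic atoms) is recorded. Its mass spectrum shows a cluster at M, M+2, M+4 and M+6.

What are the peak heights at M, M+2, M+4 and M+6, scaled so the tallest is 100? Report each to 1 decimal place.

Expanding (0.3730 + 0.6270)^3:
P(M) = 0.3730^3 = 0.051895
P(M+2) = 3 × 0.3730^2 × 0.6270^1 = 0.261702
P(M+4) = 3 × 0.3730^1 × 0.6270^2 = 0.439911
P(M+6) = 0.6270^3 = 0.246492
The M+4 peak is largest (0.439911); scaling to 100 gives 11.8 : 59.5 : 100.0 : 56.0.

11.8 : 59.5 : 100.0 : 56.0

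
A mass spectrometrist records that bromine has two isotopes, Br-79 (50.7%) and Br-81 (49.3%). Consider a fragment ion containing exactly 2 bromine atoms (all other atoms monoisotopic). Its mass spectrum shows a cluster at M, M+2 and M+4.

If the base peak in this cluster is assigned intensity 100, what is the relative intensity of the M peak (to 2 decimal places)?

Binomial terms of (0.507 + 0.493)^2: M 0.2570, M+2 0.4999, M+4 0.2430 → M+2 is the base peak.
P(M+2) = C(2,1) × 0.507^1 × 0.493^1 = 2 × 0.5070 × 0.4930 = 0.499902 (base)
P(M) = C(2,0) × 0.507^2 × 0.493^0 = 1 × 0.257049 × 1.0000 = 0.257049
Relative intensity = 0.257049 / 0.499902 × 100 = 51.42

51.42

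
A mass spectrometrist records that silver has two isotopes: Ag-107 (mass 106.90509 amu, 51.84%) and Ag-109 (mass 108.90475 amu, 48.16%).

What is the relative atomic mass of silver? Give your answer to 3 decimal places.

Average mass = Σ (abundance × isotope mass) = 0.5184 × 106.90509 + 0.4816 × 108.90475
= 55.419599 + 52.448528 = 107.868127 amu

107.868 amu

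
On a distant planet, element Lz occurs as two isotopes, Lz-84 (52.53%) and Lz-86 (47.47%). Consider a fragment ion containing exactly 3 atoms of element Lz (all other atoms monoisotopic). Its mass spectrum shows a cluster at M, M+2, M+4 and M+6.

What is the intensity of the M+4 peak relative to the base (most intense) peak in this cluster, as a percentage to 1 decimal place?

90.4%

(0.5253 + 0.4747)^3 gives M 0.1450, M+2 0.3930, M+4 0.3551, M+6 0.1070; the largest is M+2.
P(M+2) = C(3,1) × 0.5253^2 × 0.4747^1 = 3 × 0.27594009 × 0.4747 = 0.392966 (base)
P(M+4) = C(3,2) × 0.5253^1 × 0.4747^2 = 3 × 0.5253 × 0.22534009 = 0.355113
Relative intensity = 0.355113 / 0.392966 × 100 = 90.4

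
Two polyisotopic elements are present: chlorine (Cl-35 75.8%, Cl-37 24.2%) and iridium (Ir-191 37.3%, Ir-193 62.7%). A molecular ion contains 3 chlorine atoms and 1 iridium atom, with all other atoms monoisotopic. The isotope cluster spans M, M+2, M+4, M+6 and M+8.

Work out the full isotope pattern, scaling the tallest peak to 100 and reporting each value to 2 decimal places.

37.90 : 100.00 : 72.60 : 20.71 : 2.07

Chlorine pattern (n=3): 0.43551951 : 0.41713346 : 0.13317454 : 0.01417249
Iridium pattern (n=1): 0.3730 : 0.6270
Convolve the two distributions (both contribute in 2-u steps):
  M: 0.43551951×0.3730 = 0.162449
  M+2: 0.43551951×0.6270 + 0.41713346×0.3730 = 0.428662
  M+4: 0.41713346×0.6270 + 0.13317454×0.3730 = 0.311217
  M+6: 0.13317454×0.6270 + 0.01417249×0.3730 = 0.088787
  M+8: 0.01417249×0.6270 = 0.008886
Scale to base peak (0.428662) = 100: 37.90 : 100.00 : 72.60 : 20.71 : 2.07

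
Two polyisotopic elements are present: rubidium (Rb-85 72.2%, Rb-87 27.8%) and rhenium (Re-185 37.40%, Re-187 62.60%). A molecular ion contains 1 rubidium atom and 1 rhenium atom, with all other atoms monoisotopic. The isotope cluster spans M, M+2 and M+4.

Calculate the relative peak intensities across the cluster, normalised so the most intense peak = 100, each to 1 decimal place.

48.6 : 100.0 : 31.3

Rubidium pattern (n=1): 0.7220 : 0.2780
Rhenium pattern (n=1): 0.3740 : 0.6260
Convolve the two distributions (both contribute in 2-u steps):
  M: 0.7220×0.3740 = 0.270028
  M+2: 0.7220×0.6260 + 0.2780×0.3740 = 0.555944
  M+4: 0.2780×0.6260 = 0.174028
Scale to base peak (0.555944) = 100: 48.6 : 100.0 : 31.3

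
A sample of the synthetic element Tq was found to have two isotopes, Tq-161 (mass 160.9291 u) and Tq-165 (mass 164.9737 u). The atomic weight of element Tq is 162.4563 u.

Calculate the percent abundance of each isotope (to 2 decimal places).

Tq-161: 62.24%, Tq-165: 37.76%

Writing the weighted mean with unknown fraction x of Tq-161:
160.9291·x + 164.9737·(1 − x) = 162.4563
(160.9291 − 164.9737)·x = 162.4563 − 164.9737
x = -2.5174 / -4.0446 = 0.62241 → 62.24% Tq-161, 37.76% Tq-165.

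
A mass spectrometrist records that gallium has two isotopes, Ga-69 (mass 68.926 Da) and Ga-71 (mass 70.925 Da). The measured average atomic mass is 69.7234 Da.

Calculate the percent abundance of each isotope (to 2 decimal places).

Ga-69: 60.11%, Ga-71: 39.89%

Writing the weighted mean with unknown fraction x of Ga-69:
68.926·x + 70.925·(1 − x) = 69.7234
(68.926 − 70.925)·x = 69.7234 − 70.925
x = -1.2016 / -1.999 = 0.60110 → 60.11% Ga-69, 39.89% Ga-71.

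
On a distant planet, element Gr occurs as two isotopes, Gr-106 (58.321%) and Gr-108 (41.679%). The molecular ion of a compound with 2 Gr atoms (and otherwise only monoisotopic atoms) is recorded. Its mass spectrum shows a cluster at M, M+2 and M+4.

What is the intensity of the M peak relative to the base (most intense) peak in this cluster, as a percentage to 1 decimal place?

70.0%

Binomial terms of (0.58321 + 0.41679)^2: M 0.3401, M+2 0.4862, M+4 0.1737 → M+2 is the base peak.
P(M+2) = C(2,1) × 0.58321^1 × 0.41679^1 = 2 × 0.58321 × 0.41679 = 0.486152 (base)
P(M) = C(2,0) × 0.58321^2 × 0.41679^0 = 1 × 0.3401339 × 1.0000 = 0.340134
Relative intensity = 0.340134 / 0.486152 × 100 = 70.0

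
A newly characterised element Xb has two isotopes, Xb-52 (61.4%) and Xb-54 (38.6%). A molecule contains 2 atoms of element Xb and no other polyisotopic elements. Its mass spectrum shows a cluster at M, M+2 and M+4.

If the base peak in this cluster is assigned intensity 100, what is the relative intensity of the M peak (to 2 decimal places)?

Term probabilities: M 0.3770, M+2 0.4740, M+4 0.1490. Base peak = M+2.
P(M+2) = C(2,1) × 0.614^1 × 0.386^1 = 2 × 0.6140 × 0.3860 = 0.474008 (base)
P(M) = C(2,0) × 0.614^2 × 0.386^0 = 1 × 0.376996 × 1.0000 = 0.376996
Relative intensity = 0.376996 / 0.474008 × 100 = 79.53

79.53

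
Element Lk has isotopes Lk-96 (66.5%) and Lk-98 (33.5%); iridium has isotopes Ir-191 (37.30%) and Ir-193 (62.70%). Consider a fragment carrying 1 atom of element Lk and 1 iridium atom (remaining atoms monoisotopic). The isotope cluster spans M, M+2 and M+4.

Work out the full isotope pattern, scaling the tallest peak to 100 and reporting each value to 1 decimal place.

45.8 : 100.0 : 38.8

Element Lk pattern (n=1): 0.6650 : 0.3350
Iridium pattern (n=1): 0.3730 : 0.6270
Convolve the two distributions (both contribute in 2-u steps):
  M: 0.6650×0.3730 = 0.248045
  M+2: 0.6650×0.6270 + 0.3350×0.3730 = 0.541910
  M+4: 0.3350×0.6270 = 0.210045
Scale to base peak (0.541910) = 100: 45.8 : 100.0 : 38.8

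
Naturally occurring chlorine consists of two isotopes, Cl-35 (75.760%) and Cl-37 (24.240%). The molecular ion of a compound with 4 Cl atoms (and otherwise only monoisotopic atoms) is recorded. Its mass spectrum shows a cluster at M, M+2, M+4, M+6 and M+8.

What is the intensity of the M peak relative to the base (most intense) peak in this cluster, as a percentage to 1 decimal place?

78.1%

Term probabilities: M 0.3294, M+2 0.4216, M+4 0.2023, M+6 0.0432, M+8 0.0035. Base peak = M+2.
P(M+2) = C(4,1) × 0.75760^3 × 0.24240^1 = 4 × 0.4348304 × 0.2424 = 0.421612 (base)
P(M) = C(4,0) × 0.75760^4 × 0.24240^0 = 1 × 0.32942751 × 1.0000 = 0.329428
Relative intensity = 0.329428 / 0.421612 × 100 = 78.1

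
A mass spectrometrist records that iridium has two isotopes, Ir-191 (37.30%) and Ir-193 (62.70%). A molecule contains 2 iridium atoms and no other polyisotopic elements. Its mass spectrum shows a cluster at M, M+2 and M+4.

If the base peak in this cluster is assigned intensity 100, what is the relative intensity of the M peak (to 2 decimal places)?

(0.3730 + 0.6270)^2 gives M 0.1391, M+2 0.4677, M+4 0.3931; the largest is M+2.
P(M+2) = C(2,1) × 0.3730^1 × 0.6270^1 = 2 × 0.3730 × 0.6270 = 0.467742 (base)
P(M) = C(2,0) × 0.3730^2 × 0.6270^0 = 1 × 0.139129 × 1.0000 = 0.139129
Relative intensity = 0.139129 / 0.467742 × 100 = 29.74

29.74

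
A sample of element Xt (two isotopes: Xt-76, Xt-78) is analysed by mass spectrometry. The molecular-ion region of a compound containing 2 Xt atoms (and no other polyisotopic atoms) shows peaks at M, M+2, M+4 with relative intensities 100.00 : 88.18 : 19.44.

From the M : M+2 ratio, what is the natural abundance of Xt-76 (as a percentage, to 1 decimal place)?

If p is the fraction of Xt that is Xt-76, then I(M+2)/I(M) = [C(2,1)·p^1·(1−p)] / p^2 = 2·(1−p)/p = 88.18/100.00 = 0.8818
(1−p)/p = 0.8818/2 = 0.4409  ⇒  p = 1/(1 + 0.4409) = 0.6940
Xt-76: 69.4%, Xt-78: 30.6%.

69.4%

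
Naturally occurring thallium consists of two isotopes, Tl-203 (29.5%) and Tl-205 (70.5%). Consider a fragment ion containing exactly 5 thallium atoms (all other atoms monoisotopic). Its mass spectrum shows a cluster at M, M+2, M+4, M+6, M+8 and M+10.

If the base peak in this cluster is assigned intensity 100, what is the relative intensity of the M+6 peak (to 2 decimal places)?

83.69

(0.295 + 0.705)^5 gives M 0.0022, M+2 0.0267, M+4 0.1276, M+6 0.3049, M+8 0.3644, M+10 0.1742; the largest is M+8.
P(M+8) = C(5,4) × 0.295^1 × 0.705^4 = 5 × 0.2950 × 0.24703385 = 0.364375 (base)
P(M+6) = C(5,3) × 0.295^2 × 0.705^3 = 10 × 0.087025 × 0.35040263 = 0.304938
Relative intensity = 0.304938 / 0.364375 × 100 = 83.69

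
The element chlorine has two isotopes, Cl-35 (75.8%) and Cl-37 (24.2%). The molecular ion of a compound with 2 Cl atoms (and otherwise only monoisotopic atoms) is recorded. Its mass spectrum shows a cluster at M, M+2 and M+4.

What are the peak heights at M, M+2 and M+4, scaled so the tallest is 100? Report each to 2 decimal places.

100.00 : 63.85 : 10.19

Each Cl atom is independently Cl-35 (p = 0.758) or Cl-37 (q = 0.242); the cluster is the binomial expansion (p + q)^2.
P(M) = 0.758^2 = 0.574564
P(M+2) = 2 × 0.758^1 × 0.242^1 = 0.366872
P(M+4) = 0.242^2 = 0.058564
The M peak is largest (0.574564); scaling to 100 gives 100.00 : 63.85 : 10.19.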